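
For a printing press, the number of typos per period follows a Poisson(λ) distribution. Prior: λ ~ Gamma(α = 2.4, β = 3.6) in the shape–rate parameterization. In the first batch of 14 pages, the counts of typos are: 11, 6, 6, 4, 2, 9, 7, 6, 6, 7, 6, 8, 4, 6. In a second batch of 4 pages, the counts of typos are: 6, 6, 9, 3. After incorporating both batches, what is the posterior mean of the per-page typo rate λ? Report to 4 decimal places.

With a Gamma(shape α, rate β) prior, the Poisson likelihood is conjugate: the posterior is Gamma(α + ΣXᵢ, β + n).
Batch 1: sum of counts S = 88 over n = 14 pages.
After batch 1: Gamma(α+S, β+n) = Gamma(2.4+88, 3.6+14) = Gamma(90.4, 17.6).
Batch 2: sum of counts S = 24 over n = 4 pages.
After batch 2: Gamma(α+S, β+n) = Gamma(90.4+24, 17.6+4) = Gamma(114.4, 21.6).
Posterior mean = α/β = 114.4/21.6 = 5.2963.

5.2963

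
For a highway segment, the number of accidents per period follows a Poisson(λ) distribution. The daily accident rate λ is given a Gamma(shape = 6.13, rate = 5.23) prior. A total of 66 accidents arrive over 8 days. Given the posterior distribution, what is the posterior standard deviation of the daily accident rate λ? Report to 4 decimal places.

0.6419

With a Gamma(shape α, rate β) prior, the Poisson likelihood is conjugate: the posterior is Gamma(α + ΣXᵢ, β + n).
Posterior: Gamma(α+S, β+n) = Gamma(6.13+66, 5.23+8) = Gamma(72.13, 13.23).
SD = √α/β = √72.13/13.23 = 0.6419.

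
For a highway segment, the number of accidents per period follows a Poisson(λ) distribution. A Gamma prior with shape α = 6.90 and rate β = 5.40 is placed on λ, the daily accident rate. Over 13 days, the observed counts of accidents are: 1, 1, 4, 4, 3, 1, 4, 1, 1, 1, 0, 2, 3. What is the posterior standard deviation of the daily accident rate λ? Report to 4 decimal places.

0.3117

With a Gamma(shape α, rate β) prior, the Poisson likelihood is conjugate: the posterior is Gamma(α + ΣXᵢ, β + n).
Sum of counts S = 26 over n = 13 days.
Posterior: Gamma(α+S, β+n) = Gamma(6.90+26, 5.40+13) = Gamma(32.90, 18.40).
SD = √α/β = √32.90/18.40 = 0.3117.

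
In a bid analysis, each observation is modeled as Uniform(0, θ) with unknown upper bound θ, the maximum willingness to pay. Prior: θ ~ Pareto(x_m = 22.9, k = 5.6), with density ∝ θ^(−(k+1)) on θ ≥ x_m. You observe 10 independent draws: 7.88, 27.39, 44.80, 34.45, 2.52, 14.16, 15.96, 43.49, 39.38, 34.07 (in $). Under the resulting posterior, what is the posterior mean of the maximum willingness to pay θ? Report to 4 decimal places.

A Pareto(scale x_m, shape k) prior on the upper bound θ of Uniform(0, θ) is conjugate: posterior is Pareto(max(x_m, max xᵢ), k + n).
Sample maximum = 44.80; prior scale x_m = 22.9 → posterior scale = max = 44.80.
Posterior shape = 5.6 + 10 = 15.6.
E[θ|data] = k·x_m/(k−1) = 15.6·44.80/14.6 = 47.8685.

47.8685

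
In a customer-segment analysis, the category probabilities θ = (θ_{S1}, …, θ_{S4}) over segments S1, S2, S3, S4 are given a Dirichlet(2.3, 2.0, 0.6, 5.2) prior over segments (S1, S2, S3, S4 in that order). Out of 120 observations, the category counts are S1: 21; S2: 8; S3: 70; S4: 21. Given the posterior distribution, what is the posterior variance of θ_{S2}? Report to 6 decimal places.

The Dirichlet prior is conjugate to the Multinomial likelihood: each posterior αⱼ = prior αⱼ + observed count nⱼ.
Posterior concentration: (23.3, 10.0, 70.6, 26.2), total = 130.1.
Var[θ_j] = α_j(Σα−α_j)/((Σα)²(Σα+1)) = 10.0·120.1/(130.1²·131.1) = 0.000541.

0.000541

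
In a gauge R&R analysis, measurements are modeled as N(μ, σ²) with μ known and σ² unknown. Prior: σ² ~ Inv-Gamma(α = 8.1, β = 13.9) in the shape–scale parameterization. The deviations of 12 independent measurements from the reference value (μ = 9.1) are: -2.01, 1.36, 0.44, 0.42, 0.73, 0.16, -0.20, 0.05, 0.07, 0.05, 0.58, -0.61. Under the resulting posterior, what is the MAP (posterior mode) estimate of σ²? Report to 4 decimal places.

1.1714

With known mean μ and an Inverse-Gamma(α, β) prior on σ², the Normal likelihood is conjugate: posterior is Inv-Gamma(α + n/2, β + Σ(xᵢ−μ)²/2).
Σ(xᵢ−μ)² = (-2.01)² + (1.36)² + (0.44)² + (0.42)² + (0.73)² + (0.16)² + (-0.20)² + (0.05)² + (0.07)² + (0.05)² + (0.58)² + (-0.61)² = 7.5766.
Posterior: Inv-Gamma(8.1 + 12/2, 13.9 + 7.5766/2) = Inv-Gamma(14.10, 17.68830).
Mode = β/(α+1) = 17.68830/15.10 = 1.1714.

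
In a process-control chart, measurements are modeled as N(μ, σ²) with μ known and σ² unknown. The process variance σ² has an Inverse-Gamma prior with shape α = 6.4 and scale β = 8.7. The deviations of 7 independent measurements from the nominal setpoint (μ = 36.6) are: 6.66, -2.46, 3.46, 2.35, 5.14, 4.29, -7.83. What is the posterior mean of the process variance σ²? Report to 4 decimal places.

10.7547

With known mean μ and an Inverse-Gamma(α, β) prior on σ², the Normal likelihood is conjugate: posterior is Inv-Gamma(α + n/2, β + Σ(xᵢ−μ)²/2).
Σ(xᵢ−μ)² = (6.66)² + (-2.46)² + (3.46)² + (2.35)² + (5.14)² + (4.29)² + (-7.83)² = 174.0339.
Posterior: Inv-Gamma(6.4 + 7/2, 8.7 + 174.0339/2) = Inv-Gamma(9.90, 95.71695).
E[σ²|data] = β/(α−1) = 95.71695/8.90 = 10.7547.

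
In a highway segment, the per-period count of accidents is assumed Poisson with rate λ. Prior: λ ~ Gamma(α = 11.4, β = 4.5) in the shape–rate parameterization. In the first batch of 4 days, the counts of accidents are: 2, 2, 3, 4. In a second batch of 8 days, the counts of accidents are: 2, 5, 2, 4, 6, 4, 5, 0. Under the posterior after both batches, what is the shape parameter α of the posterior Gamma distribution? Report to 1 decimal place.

With a Gamma(shape α, rate β) prior, the Poisson likelihood is conjugate: the posterior is Gamma(α + ΣXᵢ, β + n).
Batch 1: sum of counts S = 11 over n = 4 days.
After batch 1: Gamma(α+S, β+n) = Gamma(11.4+11, 4.5+4) = Gamma(22.4, 8.5).
Batch 2: sum of counts S = 28 over n = 8 days.
After batch 2: Gamma(α+S, β+n) = Gamma(22.4+28, 8.5+8) = Gamma(50.4, 16.5).
Posterior α = 50.4.

50.4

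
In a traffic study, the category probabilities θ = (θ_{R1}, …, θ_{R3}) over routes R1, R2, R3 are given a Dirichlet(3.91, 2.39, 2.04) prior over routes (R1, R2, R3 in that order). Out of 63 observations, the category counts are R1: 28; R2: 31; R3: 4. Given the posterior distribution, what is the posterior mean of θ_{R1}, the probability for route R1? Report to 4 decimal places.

The Dirichlet prior is conjugate to the Multinomial likelihood: each posterior αⱼ = prior αⱼ + observed count nⱼ.
Posterior concentration: (31.91, 33.39, 6.04), total = 71.34.
E[θ_{R1}|data] = α_{R1}/Σα = 31.91/71.34 = 0.4473.

0.4473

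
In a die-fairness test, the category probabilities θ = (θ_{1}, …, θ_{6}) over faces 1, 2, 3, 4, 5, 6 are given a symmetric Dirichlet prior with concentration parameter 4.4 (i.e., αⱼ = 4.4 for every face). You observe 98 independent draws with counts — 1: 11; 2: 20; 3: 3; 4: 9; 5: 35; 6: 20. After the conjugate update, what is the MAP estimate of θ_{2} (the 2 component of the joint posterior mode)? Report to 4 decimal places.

0.1976

The Dirichlet prior is conjugate to the Multinomial likelihood: each posterior αⱼ = prior αⱼ + observed count nⱼ.
Posterior concentration: (15.4, 24.4, 7.4, 13.4, 39.4, 24.4), total = 124.4.
Joint mode component: (α_{2}−1)/(Σα−K) = 23.4/118.4 = 0.1976.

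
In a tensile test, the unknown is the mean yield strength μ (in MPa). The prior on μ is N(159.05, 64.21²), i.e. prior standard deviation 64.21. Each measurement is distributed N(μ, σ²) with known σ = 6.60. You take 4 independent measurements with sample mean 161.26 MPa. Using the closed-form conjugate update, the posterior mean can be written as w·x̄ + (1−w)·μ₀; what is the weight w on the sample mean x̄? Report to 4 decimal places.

For Normal data with known variance σ², a Normal(μ₀, σ₀²) prior on μ is conjugate. Posterior precision = 1/σ₀² + n/σ²; posterior mean is the precision-weighted average of μ₀ and x̄.
σ₀² = 64.21² = 4122.9241, σ² = 6.60² = 43.56. Prior precision 1/σ₀² = 1/4122.9241; data precision n/σ² = 4/43.56.
w = (n/σ²)/(1/σ₀² + n/σ²) = n·σ₀²/(σ² + n·σ₀²) = 4·4122.9241/(43.56 + 4·4122.9241) = 16491.6964/16535.2564 = 0.9974.

0.9974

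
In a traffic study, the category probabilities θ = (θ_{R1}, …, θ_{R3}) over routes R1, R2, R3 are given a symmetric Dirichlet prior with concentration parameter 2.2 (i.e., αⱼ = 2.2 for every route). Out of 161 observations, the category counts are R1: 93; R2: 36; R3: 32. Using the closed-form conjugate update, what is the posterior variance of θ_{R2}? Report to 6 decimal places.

The Dirichlet prior is conjugate to the Multinomial likelihood: each posterior αⱼ = prior αⱼ + observed count nⱼ.
Posterior concentration: (95.2, 38.2, 34.2), total = 167.6.
Var[θ_j] = α_j(Σα−α_j)/((Σα)²(Σα+1)) = 38.2·129.4/(167.6²·168.6) = 0.001044.

0.001044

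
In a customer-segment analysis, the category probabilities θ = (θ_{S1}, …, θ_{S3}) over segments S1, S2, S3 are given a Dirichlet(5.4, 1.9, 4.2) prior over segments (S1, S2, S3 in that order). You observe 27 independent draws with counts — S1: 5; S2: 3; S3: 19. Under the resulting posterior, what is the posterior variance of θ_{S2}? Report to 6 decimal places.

0.002812

The Dirichlet prior is conjugate to the Multinomial likelihood: each posterior αⱼ = prior αⱼ + observed count nⱼ.
Posterior concentration: (10.4, 4.9, 23.2), total = 38.5.
Var[θ_j] = α_j(Σα−α_j)/((Σα)²(Σα+1)) = 4.9·33.6/(38.5²·39.5) = 0.002812.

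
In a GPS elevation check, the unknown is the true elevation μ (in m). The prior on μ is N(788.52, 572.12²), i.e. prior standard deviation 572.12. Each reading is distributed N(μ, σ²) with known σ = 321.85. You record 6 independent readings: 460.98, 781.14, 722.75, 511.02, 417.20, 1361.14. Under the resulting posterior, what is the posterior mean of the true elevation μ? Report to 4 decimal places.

For Normal data with known variance σ², a Normal(μ₀, σ₀²) prior on μ is conjugate. Posterior precision = 1/σ₀² + n/σ²; posterior mean is the precision-weighted average of μ₀ and x̄.
Σxᵢ = 460.98 + 781.14 + 722.75 + 511.02 + 417.20 + 1361.14 = 4254.23, so n·x̄ = 4254.23.
σ₀² = 572.12² = 327321.2944, σ² = 321.85² = 103587.4225; σ² + n·σ₀² = 103587.4225 + 6·327321.2944 = 2067515.1889.
Posterior mean = (μ₀/σ₀² + n·x̄/σ²)/(1/σ₀² + n/σ²) = (σ²·μ₀ + σ₀²·n·x̄)/(σ² + n·σ₀²) = (103587.4225·788.52 + 327321.2944·4254.23)/2067515.1889 = 1474180824.665012/2067515.1889 = 713.0206.

713.0206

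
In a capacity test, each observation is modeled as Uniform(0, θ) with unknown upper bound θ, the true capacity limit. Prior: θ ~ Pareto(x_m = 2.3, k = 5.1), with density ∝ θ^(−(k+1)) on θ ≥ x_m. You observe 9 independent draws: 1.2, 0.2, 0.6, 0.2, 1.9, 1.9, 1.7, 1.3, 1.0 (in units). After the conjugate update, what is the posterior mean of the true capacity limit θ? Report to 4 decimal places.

A Pareto(scale x_m, shape k) prior on the upper bound θ of Uniform(0, θ) is conjugate: posterior is Pareto(max(x_m, max xᵢ), k + n).
Sample maximum = 1.9; prior scale x_m = 2.3 → posterior scale = max = 2.3.
Posterior shape = 5.1 + 9 = 14.1.
E[θ|data] = k·x_m/(k−1) = 14.1·2.3/13.1 = 2.4756.

2.4756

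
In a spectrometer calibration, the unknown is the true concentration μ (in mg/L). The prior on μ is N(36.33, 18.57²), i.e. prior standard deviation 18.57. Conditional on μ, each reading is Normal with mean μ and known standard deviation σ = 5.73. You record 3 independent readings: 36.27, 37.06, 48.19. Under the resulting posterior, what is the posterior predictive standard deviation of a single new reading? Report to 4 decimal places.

6.5909

For Normal data with known variance σ², a Normal(μ₀, σ₀²) prior on μ is conjugate. Posterior precision = 1/σ₀² + n/σ²; posterior mean is the precision-weighted average of μ₀ and x̄.
σ₀² = 18.57² = 344.8449, σ² = 5.73² = 32.8329; σ² + n·σ₀² = 32.8329 + 3·344.8449 = 1067.3676.
Posterior precision = 1/σ₀² + n/σ² = 1/344.8449 + 3/32.8329 = (σ² + n·σ₀²)/(σ₀²σ²) = 1067.3676/(344.8449·32.8329); posterior variance σₙ² = σ₀²σ²/(σ² + n·σ₀²) = 344.8449·32.8329/1067.3676 = 10.607646.
Predictive variance for one new observation = σₙ² + σ² = 344.8449·32.8329/1067.3676 + 32.8329 = σ²·(σ₀² + 1067.3676)/1067.3676 = 32.8329·1412.2125/1067.3676 = 43.440546; SD = √(32.8329·1412.2125/1067.3676) = 6.5909.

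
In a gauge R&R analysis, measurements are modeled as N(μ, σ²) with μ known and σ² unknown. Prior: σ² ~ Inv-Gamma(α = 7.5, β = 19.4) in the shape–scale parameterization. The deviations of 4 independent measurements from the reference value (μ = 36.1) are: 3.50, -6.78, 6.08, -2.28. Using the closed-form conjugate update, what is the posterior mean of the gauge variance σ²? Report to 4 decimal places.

8.1872

With known mean μ and an Inverse-Gamma(α, β) prior on σ², the Normal likelihood is conjugate: posterior is Inv-Gamma(α + n/2, β + Σ(xᵢ−μ)²/2).
Σ(xᵢ−μ)² = (3.50)² + (-6.78)² + (6.08)² + (-2.28)² = 100.3832.
Posterior: Inv-Gamma(7.5 + 4/2, 19.4 + 100.3832/2) = Inv-Gamma(9.50, 69.59160).
E[σ²|data] = β/(α−1) = 69.59160/8.50 = 8.1872.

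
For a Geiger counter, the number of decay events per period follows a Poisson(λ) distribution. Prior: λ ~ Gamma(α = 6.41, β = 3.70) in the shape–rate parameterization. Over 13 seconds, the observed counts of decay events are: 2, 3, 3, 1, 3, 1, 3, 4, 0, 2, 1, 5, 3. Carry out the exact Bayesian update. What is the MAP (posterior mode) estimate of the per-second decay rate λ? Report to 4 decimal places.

With a Gamma(shape α, rate β) prior, the Poisson likelihood is conjugate: the posterior is Gamma(α + ΣXᵢ, β + n).
Sum of counts S = 31 over n = 13 seconds.
Posterior: Gamma(α+S, β+n) = Gamma(6.41+31, 3.70+13) = Gamma(37.41, 16.70).
Mode of Gamma(α,β) for α≥1 is (α−1)/β = 36.41/16.70 = 2.1802.

2.1802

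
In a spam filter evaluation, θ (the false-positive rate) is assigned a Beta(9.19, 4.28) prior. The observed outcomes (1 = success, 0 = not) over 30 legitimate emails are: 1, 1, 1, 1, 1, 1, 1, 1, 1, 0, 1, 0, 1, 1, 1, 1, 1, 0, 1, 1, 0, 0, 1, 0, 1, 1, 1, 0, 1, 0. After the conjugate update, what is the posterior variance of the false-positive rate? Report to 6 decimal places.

0.004558

The Beta prior is conjugate to a Binomial/Bernoulli likelihood; the update adds successes to α and failures to β.
Posterior: Beta(α+k, β+n−k) = Beta(9.19+22, 4.28+8) = Beta(31.19, 12.28).
Var = αβ/((α+β)²(α+β+1)) = 31.19·12.28/(43.47²·44.47) = 0.004558.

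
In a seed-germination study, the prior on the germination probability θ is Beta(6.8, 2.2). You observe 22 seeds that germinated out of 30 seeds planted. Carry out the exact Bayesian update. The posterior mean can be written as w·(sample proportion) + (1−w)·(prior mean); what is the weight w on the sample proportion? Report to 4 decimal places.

The Beta prior is conjugate to a Binomial/Bernoulli likelihood; the update adds successes to α and failures to β.
Posterior mean = (α₀+k)/(α₀+β₀+n) = [n/(α₀+β₀+n)]·(k/n) + [(α₀+β₀)/(α₀+β₀+n)]·α₀/(α₀+β₀), so only n and the prior enter the weight.
The weight on the data is w = n/(α₀+β₀+n) = 30/(6.8+2.2+30) = 30/39.0 = 0.7692.

0.7692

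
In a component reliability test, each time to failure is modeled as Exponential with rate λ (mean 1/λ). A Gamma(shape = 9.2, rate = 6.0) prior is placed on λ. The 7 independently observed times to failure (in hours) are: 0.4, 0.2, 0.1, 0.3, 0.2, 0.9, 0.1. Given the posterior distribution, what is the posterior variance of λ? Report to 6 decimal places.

With a Gamma(shape α, rate β) prior on the exponential rate λ, the posterior after n observations with total T = Σxᵢ is Gamma(α+n, β+T).
Sum of observations T = 2.2 hours; n = 7.
Posterior: Gamma(9.2+7, 6.0+2.2) = Gamma(16.2, 8.2).
Var = α/β² = 0.240928.

0.240928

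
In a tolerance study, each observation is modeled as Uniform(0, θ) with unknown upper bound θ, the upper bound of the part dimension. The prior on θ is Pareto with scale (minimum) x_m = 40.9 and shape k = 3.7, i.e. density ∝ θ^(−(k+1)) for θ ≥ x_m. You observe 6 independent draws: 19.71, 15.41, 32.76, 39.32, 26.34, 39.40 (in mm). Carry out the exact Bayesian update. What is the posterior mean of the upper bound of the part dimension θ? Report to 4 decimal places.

A Pareto(scale x_m, shape k) prior on the upper bound θ of Uniform(0, θ) is conjugate: posterior is Pareto(max(x_m, max xᵢ), k + n).
Sample maximum = 39.40; prior scale x_m = 40.9 → posterior scale = max = 40.90.
Posterior shape = 3.7 + 6 = 9.7.
E[θ|data] = k·x_m/(k−1) = 9.7·40.90/8.7 = 45.6011.

45.6011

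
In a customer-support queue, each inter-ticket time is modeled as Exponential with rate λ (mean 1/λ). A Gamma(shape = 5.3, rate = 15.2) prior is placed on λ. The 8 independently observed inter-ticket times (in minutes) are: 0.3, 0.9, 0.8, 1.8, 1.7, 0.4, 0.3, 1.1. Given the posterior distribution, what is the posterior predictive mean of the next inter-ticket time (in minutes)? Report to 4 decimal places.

With a Gamma(shape α, rate β) prior on the exponential rate λ, the posterior after n observations with total T = Σxᵢ is Gamma(α+n, β+T).
Sum of observations T = 7.3 minutes; n = 8.
Posterior: Gamma(5.3+8, 15.2+7.3) = Gamma(13.3, 22.5).
The predictive distribution for the next observation is Lomax; its mean is β/(α−1) = 22.5/12.3 = 1.8293.

1.8293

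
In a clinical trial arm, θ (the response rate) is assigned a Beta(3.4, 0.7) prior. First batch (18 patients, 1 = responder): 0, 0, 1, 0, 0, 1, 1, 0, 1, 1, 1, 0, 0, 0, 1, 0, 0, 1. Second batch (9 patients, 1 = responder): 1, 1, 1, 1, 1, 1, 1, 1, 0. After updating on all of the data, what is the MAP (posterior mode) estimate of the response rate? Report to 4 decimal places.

0.6323

The Beta prior is conjugate to a Binomial/Bernoulli likelihood; the update adds successes to α and failures to β.
After batch 1: Beta(3.4+8, 0.7+10) = Beta(11.4, 10.7).
After batch 2: Beta(11.4+8, 10.7+1) = Beta(19.4, 11.7).
Mode of Beta(a,b) for a,b>1 is (a−1)/(a+b−2) = 18.4/29.1 = 0.6323.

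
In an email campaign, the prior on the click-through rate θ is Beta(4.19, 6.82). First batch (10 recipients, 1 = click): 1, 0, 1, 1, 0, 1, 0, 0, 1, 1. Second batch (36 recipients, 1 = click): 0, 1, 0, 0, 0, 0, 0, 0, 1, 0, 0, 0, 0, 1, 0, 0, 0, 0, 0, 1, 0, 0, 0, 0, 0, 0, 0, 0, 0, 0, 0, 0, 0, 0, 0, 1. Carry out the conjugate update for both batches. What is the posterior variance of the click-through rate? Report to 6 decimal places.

0.003369

The Beta prior is conjugate to a Binomial/Bernoulli likelihood; the update adds successes to α and failures to β.
After batch 1: Beta(4.19+6, 6.82+4) = Beta(10.19, 10.82).
After batch 2: Beta(10.19+5, 10.82+31) = Beta(15.19, 41.82).
Var = αβ/((α+β)²(α+β+1)) = 15.19·41.82/(57.01²·58.01) = 0.003369.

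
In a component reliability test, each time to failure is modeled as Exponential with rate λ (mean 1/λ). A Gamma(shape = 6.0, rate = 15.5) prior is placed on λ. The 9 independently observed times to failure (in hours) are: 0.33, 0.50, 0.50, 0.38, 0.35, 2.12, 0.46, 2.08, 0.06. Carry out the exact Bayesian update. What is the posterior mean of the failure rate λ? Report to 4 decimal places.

0.6732

With a Gamma(shape α, rate β) prior on the exponential rate λ, the posterior after n observations with total T = Σxᵢ is Gamma(α+n, β+T).
Sum of observations T = 6.78 hours; n = 9.
Posterior: Gamma(6.0+9, 15.5+6.78) = Gamma(15.0, 22.28).
Posterior mean of λ = α/β = 15.0/22.28 = 0.6732.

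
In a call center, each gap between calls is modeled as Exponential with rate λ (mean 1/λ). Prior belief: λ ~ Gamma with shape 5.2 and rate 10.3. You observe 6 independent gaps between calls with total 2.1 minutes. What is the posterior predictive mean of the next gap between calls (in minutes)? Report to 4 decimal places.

1.2157

With a Gamma(shape α, rate β) prior on the exponential rate λ, the posterior after n observations with total T = Σxᵢ is Gamma(α+n, β+T).
Posterior: Gamma(5.2+6, 10.3+2.1) = Gamma(11.2, 12.4).
The predictive distribution for the next observation is Lomax; its mean is β/(α−1) = 12.4/10.2 = 1.2157.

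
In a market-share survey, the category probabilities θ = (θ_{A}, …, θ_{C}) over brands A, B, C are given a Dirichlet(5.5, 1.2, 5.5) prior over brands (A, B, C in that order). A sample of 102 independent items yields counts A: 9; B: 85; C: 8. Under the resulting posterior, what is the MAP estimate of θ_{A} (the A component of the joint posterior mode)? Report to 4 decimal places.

The Dirichlet prior is conjugate to the Multinomial likelihood: each posterior αⱼ = prior αⱼ + observed count nⱼ.
Posterior concentration: (14.5, 86.2, 13.5), total = 114.2.
Joint mode component: (α_{A}−1)/(Σα−K) = 13.5/111.2 = 0.1214.

0.1214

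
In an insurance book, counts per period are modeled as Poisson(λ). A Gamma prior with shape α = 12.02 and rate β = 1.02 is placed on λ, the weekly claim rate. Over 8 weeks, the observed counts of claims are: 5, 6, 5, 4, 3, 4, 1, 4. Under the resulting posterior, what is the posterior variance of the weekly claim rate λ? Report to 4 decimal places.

With a Gamma(shape α, rate β) prior, the Poisson likelihood is conjugate: the posterior is Gamma(α + ΣXᵢ, β + n).
Sum of counts S = 32 over n = 8 weeks.
Posterior: Gamma(α+S, β+n) = Gamma(12.02+32, 1.02+8) = Gamma(44.02, 9.02).
Var = α/β² = 44.02/9.02² = 0.5410.

0.5410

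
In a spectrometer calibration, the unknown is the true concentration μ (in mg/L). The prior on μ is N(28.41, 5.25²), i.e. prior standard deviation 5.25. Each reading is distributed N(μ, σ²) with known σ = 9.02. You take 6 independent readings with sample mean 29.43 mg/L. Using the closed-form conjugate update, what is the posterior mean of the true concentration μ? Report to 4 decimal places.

For Normal data with known variance σ², a Normal(μ₀, σ₀²) prior on μ is conjugate. Posterior precision = 1/σ₀² + n/σ²; posterior mean is the precision-weighted average of μ₀ and x̄.
n·x̄ = 6·29.43 = 176.58.
σ₀² = 5.25² = 27.5625, σ² = 9.02² = 81.3604; σ² + n·σ₀² = 81.3604 + 6·27.5625 = 246.7354.
Posterior mean = (μ₀/σ₀² + n·x̄/σ²)/(1/σ₀² + n/σ²) = (σ²·μ₀ + σ₀²·n·x̄)/(σ² + n·σ₀²) = (81.3604·28.41 + 27.5625·176.58)/246.7354 = 7178.435214/246.7354 = 29.0937.

29.0937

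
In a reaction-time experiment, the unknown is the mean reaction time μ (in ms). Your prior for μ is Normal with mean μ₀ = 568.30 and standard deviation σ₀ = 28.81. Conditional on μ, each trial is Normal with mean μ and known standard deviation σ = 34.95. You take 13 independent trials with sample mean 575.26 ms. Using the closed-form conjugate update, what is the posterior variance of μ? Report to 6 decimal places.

For Normal data with known variance σ², a Normal(μ₀, σ₀²) prior on μ is conjugate. Posterior precision = 1/σ₀² + n/σ²; posterior mean is the precision-weighted average of μ₀ and x̄.
σ₀² = 28.81² = 830.0161, σ² = 34.95² = 1221.5025; σ² + n·σ₀² = 1221.5025 + 13·830.0161 = 12011.7118.
Posterior precision = 1/σ₀² + n/σ² = 1/830.0161 + 13/1221.5025 = (σ² + n·σ₀²)/(σ₀²σ²) = 12011.7118/(830.0161·1221.5025); posterior variance σₙ² = σ₀²σ²/(σ² + n·σ₀²) = 830.0161·1221.5025/12011.7118 = 84.406516.

84.406516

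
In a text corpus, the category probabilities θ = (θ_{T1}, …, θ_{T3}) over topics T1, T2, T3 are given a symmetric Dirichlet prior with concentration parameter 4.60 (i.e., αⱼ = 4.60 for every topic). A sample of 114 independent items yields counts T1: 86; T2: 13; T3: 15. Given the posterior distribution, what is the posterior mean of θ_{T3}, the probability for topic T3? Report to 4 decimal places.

0.1534

The Dirichlet prior is conjugate to the Multinomial likelihood: each posterior αⱼ = prior αⱼ + observed count nⱼ.
Posterior concentration: (90.60, 17.60, 19.60), total = 127.80.
E[θ_{T3}|data] = α_{T3}/Σα = 19.60/127.80 = 0.1534.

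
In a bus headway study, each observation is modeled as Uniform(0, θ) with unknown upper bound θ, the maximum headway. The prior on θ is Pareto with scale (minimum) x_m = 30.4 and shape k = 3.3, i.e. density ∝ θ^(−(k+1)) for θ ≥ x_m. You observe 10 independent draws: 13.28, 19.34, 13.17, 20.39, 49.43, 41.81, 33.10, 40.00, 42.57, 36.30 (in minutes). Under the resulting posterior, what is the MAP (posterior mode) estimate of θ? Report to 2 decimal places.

A Pareto(scale x_m, shape k) prior on the upper bound θ of Uniform(0, θ) is conjugate: posterior is Pareto(max(x_m, max xᵢ), k + n).
Sample maximum = 49.43; prior scale x_m = 30.4 → posterior scale = max = 49.43.
Posterior shape = 3.3 + 10 = 13.3.
The Pareto density is decreasing on [x_m, ∞), so the mode is x_m = 49.43.

49.43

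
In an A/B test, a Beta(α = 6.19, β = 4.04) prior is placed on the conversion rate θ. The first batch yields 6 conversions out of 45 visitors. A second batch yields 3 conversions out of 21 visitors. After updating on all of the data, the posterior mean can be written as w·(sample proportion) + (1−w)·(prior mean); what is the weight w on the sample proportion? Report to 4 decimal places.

0.8658

The Beta prior is conjugate to a Binomial/Bernoulli likelihood; the update adds successes to α and failures to β.
Total number of visitors: n = 45 + 21 = 66.
Posterior mean = (α₀+k)/(α₀+β₀+n) = [n/(α₀+β₀+n)]·(k/n) + [(α₀+β₀)/(α₀+β₀+n)]·α₀/(α₀+β₀), so only n and the prior enter the weight.
The weight on the data is w = n/(α₀+β₀+n) = 66/(6.19+4.04+66) = 66/76.23 = 0.8658.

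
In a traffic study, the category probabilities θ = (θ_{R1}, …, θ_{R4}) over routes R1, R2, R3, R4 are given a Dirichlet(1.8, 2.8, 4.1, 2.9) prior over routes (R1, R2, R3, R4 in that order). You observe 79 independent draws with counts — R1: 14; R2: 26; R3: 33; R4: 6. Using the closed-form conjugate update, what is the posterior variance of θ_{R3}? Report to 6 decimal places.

0.002640

The Dirichlet prior is conjugate to the Multinomial likelihood: each posterior αⱼ = prior αⱼ + observed count nⱼ.
Posterior concentration: (15.8, 28.8, 37.1, 8.9), total = 90.6.
Var[θ_j] = α_j(Σα−α_j)/((Σα)²(Σα+1)) = 37.1·53.5/(90.6²·91.6) = 0.002640.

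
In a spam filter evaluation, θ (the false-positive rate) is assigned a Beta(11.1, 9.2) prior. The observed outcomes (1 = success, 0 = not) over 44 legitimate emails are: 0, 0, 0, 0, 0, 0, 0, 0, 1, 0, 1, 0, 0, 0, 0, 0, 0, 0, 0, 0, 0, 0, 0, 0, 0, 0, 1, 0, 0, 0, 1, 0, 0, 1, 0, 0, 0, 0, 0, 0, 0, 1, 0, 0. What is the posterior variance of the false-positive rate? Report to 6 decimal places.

The Beta prior is conjugate to a Binomial/Bernoulli likelihood; the update adds successes to α and failures to β.
Posterior: Beta(α+k, β+n−k) = Beta(11.1+6, 9.2+38) = Beta(17.1, 47.2).
Var = αβ/((α+β)²(α+β+1)) = 17.1·47.2/(64.3²·65.3) = 0.002990.

0.002990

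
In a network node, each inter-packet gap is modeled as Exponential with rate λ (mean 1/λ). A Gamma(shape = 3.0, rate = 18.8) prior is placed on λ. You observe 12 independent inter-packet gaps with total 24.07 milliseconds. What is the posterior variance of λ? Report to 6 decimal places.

0.008162

With a Gamma(shape α, rate β) prior on the exponential rate λ, the posterior after n observations with total T = Σxᵢ is Gamma(α+n, β+T).
Posterior: Gamma(3.0+12, 18.8+24.07) = Gamma(15.0, 42.87).
Var = α/β² = 0.008162.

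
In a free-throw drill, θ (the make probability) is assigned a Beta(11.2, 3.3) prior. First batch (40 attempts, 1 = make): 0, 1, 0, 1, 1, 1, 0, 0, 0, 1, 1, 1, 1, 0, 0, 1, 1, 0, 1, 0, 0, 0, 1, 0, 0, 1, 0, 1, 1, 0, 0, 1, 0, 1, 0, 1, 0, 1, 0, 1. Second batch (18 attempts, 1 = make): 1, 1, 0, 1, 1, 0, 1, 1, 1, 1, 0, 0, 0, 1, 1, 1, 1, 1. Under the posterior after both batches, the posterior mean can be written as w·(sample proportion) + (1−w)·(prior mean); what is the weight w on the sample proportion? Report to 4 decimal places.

0.8000

The Beta prior is conjugate to a Binomial/Bernoulli likelihood; the update adds successes to α and failures to β.
Total number of attempts: n = 40 + 18 = 58.
Posterior mean = (α₀+k)/(α₀+β₀+n) = [n/(α₀+β₀+n)]·(k/n) + [(α₀+β₀)/(α₀+β₀+n)]·α₀/(α₀+β₀), so only n and the prior enter the weight.
The weight on the data is w = n/(α₀+β₀+n) = 58/(11.2+3.3+58) = 58/72.5 = 0.8000.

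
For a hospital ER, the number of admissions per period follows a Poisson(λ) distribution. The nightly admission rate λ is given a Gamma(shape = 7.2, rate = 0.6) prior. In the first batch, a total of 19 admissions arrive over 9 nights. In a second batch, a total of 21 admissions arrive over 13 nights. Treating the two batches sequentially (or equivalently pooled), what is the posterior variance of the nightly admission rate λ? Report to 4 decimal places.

With a Gamma(shape α, rate β) prior, the Poisson likelihood is conjugate: the posterior is Gamma(α + ΣXᵢ, β + n).
After batch 1: Gamma(α+S, β+n) = Gamma(7.2+19, 0.6+9) = Gamma(26.2, 9.6).
After batch 2: Gamma(α+S, β+n) = Gamma(26.2+21, 9.6+13) = Gamma(47.2, 22.6).
Var = α/β² = 47.2/22.6² = 0.0924.

0.0924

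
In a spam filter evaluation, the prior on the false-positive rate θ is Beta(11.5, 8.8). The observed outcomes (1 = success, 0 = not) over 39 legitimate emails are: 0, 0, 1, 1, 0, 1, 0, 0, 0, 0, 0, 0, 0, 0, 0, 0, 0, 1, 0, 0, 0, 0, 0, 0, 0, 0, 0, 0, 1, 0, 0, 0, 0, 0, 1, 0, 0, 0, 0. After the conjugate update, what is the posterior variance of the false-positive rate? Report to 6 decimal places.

0.003450

The Beta prior is conjugate to a Binomial/Bernoulli likelihood; the update adds successes to α and failures to β.
Posterior: Beta(α+k, β+n−k) = Beta(11.5+6, 8.8+33) = Beta(17.5, 41.8).
Var = αβ/((α+β)²(α+β+1)) = 17.5·41.8/(59.3²·60.3) = 0.003450.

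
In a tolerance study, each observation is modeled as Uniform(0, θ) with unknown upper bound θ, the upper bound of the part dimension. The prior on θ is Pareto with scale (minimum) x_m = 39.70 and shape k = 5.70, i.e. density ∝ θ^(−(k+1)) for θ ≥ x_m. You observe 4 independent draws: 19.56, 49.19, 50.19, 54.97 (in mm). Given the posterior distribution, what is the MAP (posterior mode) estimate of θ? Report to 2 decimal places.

54.97

A Pareto(scale x_m, shape k) prior on the upper bound θ of Uniform(0, θ) is conjugate: posterior is Pareto(max(x_m, max xᵢ), k + n).
Sample maximum = 54.97; prior scale x_m = 39.70 → posterior scale = max = 54.97.
Posterior shape = 5.70 + 4 = 9.70.
The Pareto density is decreasing on [x_m, ∞), so the mode is x_m = 54.97.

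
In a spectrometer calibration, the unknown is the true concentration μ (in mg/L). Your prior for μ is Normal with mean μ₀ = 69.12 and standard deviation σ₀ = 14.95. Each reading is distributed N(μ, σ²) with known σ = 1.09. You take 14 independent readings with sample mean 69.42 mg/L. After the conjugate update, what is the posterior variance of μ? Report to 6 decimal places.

For Normal data with known variance σ², a Normal(μ₀, σ₀²) prior on μ is conjugate. Posterior precision = 1/σ₀² + n/σ²; posterior mean is the precision-weighted average of μ₀ and x̄.
σ₀² = 14.95² = 223.5025, σ² = 1.09² = 1.1881; σ² + n·σ₀² = 1.1881 + 14·223.5025 = 3130.2231.
Posterior precision = 1/σ₀² + n/σ² = 1/223.5025 + 14/1.1881 = (σ² + n·σ₀²)/(σ₀²σ²) = 3130.2231/(223.5025·1.1881); posterior variance σₙ² = σ₀²σ²/(σ² + n·σ₀²) = 223.5025·1.1881/3130.2231 = 0.084832.

0.084832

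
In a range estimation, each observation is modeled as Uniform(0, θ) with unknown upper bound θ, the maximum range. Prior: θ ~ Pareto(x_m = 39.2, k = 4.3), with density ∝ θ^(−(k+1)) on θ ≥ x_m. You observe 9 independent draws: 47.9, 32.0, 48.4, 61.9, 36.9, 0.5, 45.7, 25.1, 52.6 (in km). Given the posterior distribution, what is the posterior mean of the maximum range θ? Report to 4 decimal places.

A Pareto(scale x_m, shape k) prior on the upper bound θ of Uniform(0, θ) is conjugate: posterior is Pareto(max(x_m, max xᵢ), k + n).
Sample maximum = 61.9; prior scale x_m = 39.2 → posterior scale = max = 61.9.
Posterior shape = 4.3 + 9 = 13.3.
E[θ|data] = k·x_m/(k−1) = 13.3·61.9/12.3 = 66.9325.

66.9325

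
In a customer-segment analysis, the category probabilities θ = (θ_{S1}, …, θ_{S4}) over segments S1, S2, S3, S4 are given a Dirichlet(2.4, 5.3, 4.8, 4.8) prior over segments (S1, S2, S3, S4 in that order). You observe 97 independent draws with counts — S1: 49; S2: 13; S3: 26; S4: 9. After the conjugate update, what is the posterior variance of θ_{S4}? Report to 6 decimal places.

The Dirichlet prior is conjugate to the Multinomial likelihood: each posterior αⱼ = prior αⱼ + observed count nⱼ.
Posterior concentration: (51.4, 18.3, 30.8, 13.8), total = 114.3.
Var[θ_j] = α_j(Σα−α_j)/((Σα)²(Σα+1)) = 13.8·100.5/(114.3²·115.3) = 0.000921.

0.000921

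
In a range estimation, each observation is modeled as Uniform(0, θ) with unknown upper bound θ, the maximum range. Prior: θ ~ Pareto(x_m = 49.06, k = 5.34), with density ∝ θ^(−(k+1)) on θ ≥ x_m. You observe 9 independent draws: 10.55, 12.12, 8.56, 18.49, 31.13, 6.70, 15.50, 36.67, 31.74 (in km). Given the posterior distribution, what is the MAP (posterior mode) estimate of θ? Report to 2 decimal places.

49.06

A Pareto(scale x_m, shape k) prior on the upper bound θ of Uniform(0, θ) is conjugate: posterior is Pareto(max(x_m, max xᵢ), k + n).
Sample maximum = 36.67; prior scale x_m = 49.06 → posterior scale = max = 49.06.
Posterior shape = 5.34 + 9 = 14.34.
The Pareto density is decreasing on [x_m, ∞), so the mode is x_m = 49.06.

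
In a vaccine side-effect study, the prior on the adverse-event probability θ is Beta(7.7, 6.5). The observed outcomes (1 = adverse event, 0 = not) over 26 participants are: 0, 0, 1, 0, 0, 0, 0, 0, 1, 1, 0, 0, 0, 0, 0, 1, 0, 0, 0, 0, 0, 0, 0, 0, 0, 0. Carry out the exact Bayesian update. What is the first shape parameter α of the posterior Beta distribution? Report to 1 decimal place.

11.7

The Beta prior is conjugate to a Binomial/Bernoulli likelihood; the update adds successes to α and failures to β.
Posterior: Beta(α+k, β+n−k) = Beta(7.7+4, 6.5+22) = Beta(11.7, 28.5).
Posterior α = 11.7.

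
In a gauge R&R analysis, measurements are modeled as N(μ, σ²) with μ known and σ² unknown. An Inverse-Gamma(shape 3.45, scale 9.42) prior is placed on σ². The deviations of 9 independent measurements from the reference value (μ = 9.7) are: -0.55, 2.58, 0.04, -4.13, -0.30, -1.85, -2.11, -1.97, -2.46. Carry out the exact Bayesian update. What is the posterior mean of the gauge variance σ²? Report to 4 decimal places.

With known mean μ and an Inverse-Gamma(α, β) prior on σ², the Normal likelihood is conjugate: posterior is Inv-Gamma(α + n/2, β + Σ(xᵢ−μ)²/2).
Σ(xᵢ−μ)² = (-0.55)² + (2.58)² + (0.04)² + (-4.13)² + (-0.30)² + (-1.85)² + (-2.11)² + (-1.97)² + (-2.46)² = 41.9145.
Posterior: Inv-Gamma(3.45 + 9/2, 9.42 + 41.9145/2) = Inv-Gamma(7.95, 30.37725).
E[σ²|data] = β/(α−1) = 30.37725/6.95 = 4.3708.

4.3708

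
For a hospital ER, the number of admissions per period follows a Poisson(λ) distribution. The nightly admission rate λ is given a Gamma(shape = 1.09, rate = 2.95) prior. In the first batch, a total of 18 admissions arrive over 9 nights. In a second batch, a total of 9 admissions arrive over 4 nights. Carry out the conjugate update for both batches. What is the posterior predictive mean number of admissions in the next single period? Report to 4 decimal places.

1.7611

With a Gamma(shape α, rate β) prior, the Poisson likelihood is conjugate: the posterior is Gamma(α + ΣXᵢ, β + n).
After batch 1: Gamma(α+S, β+n) = Gamma(1.09+18, 2.95+9) = Gamma(19.09, 11.95).
After batch 2: Gamma(α+S, β+n) = Gamma(19.09+9, 11.95+4) = Gamma(28.09, 15.95).
The predictive distribution for one future period is NegBinom with mean α/β = 1.7611.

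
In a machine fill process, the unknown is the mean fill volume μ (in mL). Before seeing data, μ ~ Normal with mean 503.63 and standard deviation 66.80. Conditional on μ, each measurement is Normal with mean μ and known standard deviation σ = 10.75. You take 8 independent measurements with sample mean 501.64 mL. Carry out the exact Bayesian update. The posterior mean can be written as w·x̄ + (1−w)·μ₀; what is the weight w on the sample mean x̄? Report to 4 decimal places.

For Normal data with known variance σ², a Normal(μ₀, σ₀²) prior on μ is conjugate. Posterior precision = 1/σ₀² + n/σ²; posterior mean is the precision-weighted average of μ₀ and x̄.
σ₀² = 66.80² = 4462.24, σ² = 10.75² = 115.5625. Prior precision 1/σ₀² = 1/4462.24; data precision n/σ² = 8/115.5625.
w = (n/σ²)/(1/σ₀² + n/σ²) = n·σ₀²/(σ² + n·σ₀²) = 8·4462.24/(115.5625 + 8·4462.24) = 35697.92/35813.4825 = 0.9968.

0.9968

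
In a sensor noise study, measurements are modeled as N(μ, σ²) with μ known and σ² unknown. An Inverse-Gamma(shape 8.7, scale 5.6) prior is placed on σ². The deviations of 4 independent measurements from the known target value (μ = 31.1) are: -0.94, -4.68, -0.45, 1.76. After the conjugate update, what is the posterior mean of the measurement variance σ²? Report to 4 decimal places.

1.9220

With known mean μ and an Inverse-Gamma(α, β) prior on σ², the Normal likelihood is conjugate: posterior is Inv-Gamma(α + n/2, β + Σ(xᵢ−μ)²/2).
Σ(xᵢ−μ)² = (-0.94)² + (-4.68)² + (-0.45)² + (1.76)² = 26.0861.
Posterior: Inv-Gamma(8.7 + 4/2, 5.6 + 26.0861/2) = Inv-Gamma(10.70, 18.64305).
E[σ²|data] = β/(α−1) = 18.64305/9.70 = 1.9220.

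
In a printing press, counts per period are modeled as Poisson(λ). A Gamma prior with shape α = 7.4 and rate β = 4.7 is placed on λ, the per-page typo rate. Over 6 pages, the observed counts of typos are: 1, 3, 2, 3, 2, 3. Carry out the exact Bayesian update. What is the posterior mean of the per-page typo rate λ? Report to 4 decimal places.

With a Gamma(shape α, rate β) prior, the Poisson likelihood is conjugate: the posterior is Gamma(α + ΣXᵢ, β + n).
Sum of counts S = 14 over n = 6 pages.
Posterior: Gamma(α+S, β+n) = Gamma(7.4+14, 4.7+6) = Gamma(21.4, 10.7).
Posterior mean = α/β = 21.4/10.7 = 2.0000.

2.0000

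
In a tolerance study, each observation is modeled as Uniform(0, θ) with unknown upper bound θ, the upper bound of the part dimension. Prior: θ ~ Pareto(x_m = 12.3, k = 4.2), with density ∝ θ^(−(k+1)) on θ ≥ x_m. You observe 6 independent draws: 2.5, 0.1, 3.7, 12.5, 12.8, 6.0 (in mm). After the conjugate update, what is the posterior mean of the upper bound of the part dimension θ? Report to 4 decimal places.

A Pareto(scale x_m, shape k) prior on the upper bound θ of Uniform(0, θ) is conjugate: posterior is Pareto(max(x_m, max xᵢ), k + n).
Sample maximum = 12.8; prior scale x_m = 12.3 → posterior scale = max = 12.8.
Posterior shape = 4.2 + 6 = 10.2.
E[θ|data] = k·x_m/(k−1) = 10.2·12.8/9.2 = 14.1913.

14.1913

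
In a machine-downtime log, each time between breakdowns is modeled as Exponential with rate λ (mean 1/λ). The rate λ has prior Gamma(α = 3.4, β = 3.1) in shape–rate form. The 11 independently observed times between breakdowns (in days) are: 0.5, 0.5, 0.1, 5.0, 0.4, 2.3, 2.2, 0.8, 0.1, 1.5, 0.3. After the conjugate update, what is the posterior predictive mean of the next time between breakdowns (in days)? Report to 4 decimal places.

With a Gamma(shape α, rate β) prior on the exponential rate λ, the posterior after n observations with total T = Σxᵢ is Gamma(α+n, β+T).
Sum of observations T = 13.7 days; n = 11.
Posterior: Gamma(3.4+11, 3.1+13.7) = Gamma(14.4, 16.8).
The predictive distribution for the next observation is Lomax; its mean is β/(α−1) = 16.8/13.4 = 1.2537.

1.2537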